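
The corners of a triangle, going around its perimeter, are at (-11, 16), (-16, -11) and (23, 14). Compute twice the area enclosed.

By the shoelace formula, twice the signed area is |((-11)·(-11) − (-16)·16) + ((-16)·14 − 23·(-11)) + (23·16 − (-11)·14)| = 928, so the area is 464.

928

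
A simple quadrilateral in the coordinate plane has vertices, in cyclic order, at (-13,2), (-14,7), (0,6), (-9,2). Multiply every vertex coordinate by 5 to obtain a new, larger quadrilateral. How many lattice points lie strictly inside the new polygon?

Using the shoelace formula, 2A = |[(-13)·7 − (-14)·2] + [(-14)·6 − 0·7] + [0·2 − (-9)·6] + [(-9)·2 − (-13)·2]| = 85, so the area is 85/2.
Summing gcd(|Δx|,|Δy|) over the edges gives the boundary count: gcd(1,5) + gcd(14,1) + gcd(9,4) + gcd(4,0) = 1+1+1+4 = 7.
Scaling by 5 multiplies the area by 5² = 25 (so the new area is 1062.5) and multiplies the boundary lattice-point count by 5, giving 35.
By Pick's theorem, the interior count of the dilated polygon is 1062.5 − 35/2 + 1 = 1046.

1046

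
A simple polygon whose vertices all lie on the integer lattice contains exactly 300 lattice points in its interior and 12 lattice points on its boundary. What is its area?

Pick's theorem states A = I + B/2 − 1, so A = 300 + 12/2 − 1 = 305.

305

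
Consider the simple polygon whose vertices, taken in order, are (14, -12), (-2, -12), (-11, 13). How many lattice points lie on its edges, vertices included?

Along each edge there are gcd(|Δx|,|Δy|)+1 lattice points, so counting each shared vertex once the boundary has gcd(16,0) + gcd(9,25) + gcd(25,25) = 16+1+25 = 42.

42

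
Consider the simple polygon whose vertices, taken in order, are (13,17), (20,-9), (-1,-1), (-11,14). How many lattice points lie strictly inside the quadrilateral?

The shoelace formula gives twice the area as |(13·(-9) − 20·17) + (20·(-1) − (-1)·(-9)) + ((-1)·14 − (-11)·(-1)) + ((-11)·17 − 13·14)| = 880, so the area is 440.
Along each edge there are gcd(|Δx|,|Δy|)+1 lattice points, so counting each shared vertex once the boundary has gcd(7,26) + gcd(21,8) + gcd(10,15) + gcd(24,3) = 1+1+5+3 = 10.
By Pick's theorem A = I + B/2 − 1, so I = 440 − 10/2 + 1 = 436.

436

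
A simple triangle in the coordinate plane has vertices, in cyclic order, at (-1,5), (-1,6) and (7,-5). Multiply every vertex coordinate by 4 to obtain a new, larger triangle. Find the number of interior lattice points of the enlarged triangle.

The shoelace formula gives twice the area as |((-1)·6 − (-1)·5) + ((-1)·(-5) − 7·6) + (7·5 − (-1)·(-5))| = 8, so the area is 4.
Along each edge there are gcd(|Δx|,|Δy|)+1 lattice points, so counting each shared vertex once the boundary has gcd(0,1) + gcd(8,11) + gcd(8,10) = 1+1+2 = 4.
Scaling by 4 multiplies the area by 4² = 16 (so the new area is 64) and multiplies the boundary lattice-point count by 4, giving 16.
By Pick's theorem, the interior count of the dilated polygon is 64 − 16/2 + 1 = 57.

57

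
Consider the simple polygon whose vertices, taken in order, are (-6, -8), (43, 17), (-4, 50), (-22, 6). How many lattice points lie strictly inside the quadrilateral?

1872

The shoelace formula gives twice the area as |((-6)·17 − 43·(-8)) + (43·50 − (-4)·17) + ((-4)·6 − (-22)·50) + ((-22)·(-8) − (-6)·6)| = 3748, so the area is 1874.
The number of boundary lattice points is Σ gcd(|Δx|,|Δy|) = gcd(49,25) + gcd(47,33) + gcd(18,44) + gcd(16,14) = 1+1+2+2 = 6.
By Pick's theorem A = I + B/2 − 1, so I = 1874 − 6/2 + 1 = 1872.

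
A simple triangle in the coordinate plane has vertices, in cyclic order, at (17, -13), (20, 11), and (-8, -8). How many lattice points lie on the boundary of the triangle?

The number of boundary lattice points is Σ gcd(|Δx|,|Δy|) = gcd(3,24) + gcd(28,19) + gcd(25,5) = 3+1+5 = 9.

9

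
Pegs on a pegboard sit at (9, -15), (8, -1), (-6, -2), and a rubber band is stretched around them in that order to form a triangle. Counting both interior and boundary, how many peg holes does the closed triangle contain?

Using the shoelace formula, 2A = |[9·(-1) − 8·(-15)] + [8·(-2) − (-6)·(-1)] + [(-6)·(-15) − 9·(-2)]| = 197, so the area is 98.5.
Summing gcd(|Δx|,|Δy|) over the edges gives the boundary count: gcd(1,14) + gcd(14,1) + gcd(15,13) = 1+1+1 = 3.
Pick's theorem gives I = A − B/2 + 1 = 98.5 − 3/2 + 1 = 98, so the closed region contains I + B = 98 + 3 = 101 lattice points.

101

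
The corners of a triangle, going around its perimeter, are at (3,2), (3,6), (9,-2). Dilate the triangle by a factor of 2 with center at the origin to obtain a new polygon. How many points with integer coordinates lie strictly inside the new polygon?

41

Using the shoelace formula, 2A = |(3·6 − 3·2) + (3·(-2) − 9·6) + (9·2 − 3·(-2))| = 24, so the area is 12.
Summing gcd(|Δx|,|Δy|) over the edges gives the boundary count: gcd(0,4) + gcd(6,8) + gcd(6,4) = 4+2+2 = 8.
Scaling by 2 multiplies the area by 2² = 4 (so the new area is 48) and multiplies the boundary lattice-point count by 2, giving 16.
By Pick's theorem, the interior count of the dilated polygon is 48 − 16/2 + 1 = 41.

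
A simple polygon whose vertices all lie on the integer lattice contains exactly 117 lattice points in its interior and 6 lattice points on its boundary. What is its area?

Pick's theorem states A = I + B/2 − 1, so A = 117 + 6/2 − 1 = 119.

119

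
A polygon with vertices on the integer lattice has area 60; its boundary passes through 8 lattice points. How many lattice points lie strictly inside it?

57

From Pick's theorem, I = A − B/2 + 1 = 60 − 8/2 + 1 = 57.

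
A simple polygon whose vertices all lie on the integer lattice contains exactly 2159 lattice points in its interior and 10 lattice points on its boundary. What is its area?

2163

By Pick's theorem, A = I + B/2 − 1 = 2159 + 10/2 − 1 = 2163.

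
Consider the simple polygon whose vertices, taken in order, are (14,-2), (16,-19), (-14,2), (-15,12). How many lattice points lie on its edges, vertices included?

6

Along each edge there are gcd(|Δx|,|Δy|)+1 lattice points, so counting each shared vertex once the boundary has gcd(2,17) + gcd(30,21) + gcd(1,10) + gcd(29,14) = 1+3+1+1 = 6.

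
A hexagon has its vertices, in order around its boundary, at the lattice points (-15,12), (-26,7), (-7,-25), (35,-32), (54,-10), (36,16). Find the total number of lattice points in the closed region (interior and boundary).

2647

The shoelace formula gives twice the area as |[(-15)·7 − (-26)·12] + [(-26)·(-25) − (-7)·7] + [(-7)·(-32) − 35·(-25)] + [35·(-10) − 54·(-32)] + [54·16 − 36·(-10)] + [36·12 − (-15)·16]| = 5279, so the area is 5279/2.
Summing gcd(|Δx|,|Δy|) over the edges gives the boundary count: gcd(11,5) + gcd(19,32) + gcd(42,7) + gcd(19,22) + gcd(18,26) + gcd(51,4) = 1+1+7+1+2+1 = 13.
Pick's theorem gives I = A − B/2 + 1 = 5279/2 − 13/2 + 1 = 2634, so the closed region contains I + B = 2634 + 13 = 2647 lattice points.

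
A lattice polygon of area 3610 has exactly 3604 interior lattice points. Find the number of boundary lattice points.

14

Pick's theorem gives A = I + B/2 − 1, so B = 2(A − I + 1) = 2(3610 − 3604 + 1) = 14.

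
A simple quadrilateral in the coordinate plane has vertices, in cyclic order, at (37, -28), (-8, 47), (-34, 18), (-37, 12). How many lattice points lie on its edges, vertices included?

21

Along each edge there are gcd(|Δx|,|Δy|)+1 lattice points, so counting each shared vertex once the boundary has gcd(45,75) + gcd(26,29) + gcd(3,6) + gcd(74,40) = 15+1+3+2 = 21.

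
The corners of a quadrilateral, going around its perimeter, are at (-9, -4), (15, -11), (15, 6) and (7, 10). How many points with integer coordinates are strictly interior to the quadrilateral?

281

Using the shoelace formula, 2A = |[(-9)·(-11) − 15·(-4)] + [15·6 − 15·(-11)] + [15·10 − 7·6] + [7·(-4) − (-9)·10]| = 584, so the area is 292.
The number of boundary lattice points is Σ gcd(|Δx|,|Δy|) = gcd(24,7) + gcd(0,17) + gcd(8,4) + gcd(16,14) = 1+17+4+2 = 24.
Pick's theorem gives I = A − B/2 + 1 = 292 − 24/2 + 1 = 281.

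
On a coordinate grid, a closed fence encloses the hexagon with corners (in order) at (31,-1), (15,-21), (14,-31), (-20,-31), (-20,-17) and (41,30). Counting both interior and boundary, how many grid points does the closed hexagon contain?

Using the shoelace formula, 2A = |[31·(-21) − 15·(-1)] + [15·(-31) − 14·(-21)] + [14·(-31) − (-20)·(-31)] + [(-20)·(-17) − (-20)·(-31)] + [(-20)·30 − 41·(-17)] + [41·(-1) − 31·30]| = 3015, so the area is 3015/2.
The number of boundary lattice points is Σ gcd(|Δx|,|Δy|) = gcd(16,20) + gcd(1,10) + gcd(34,0) + gcd(0,14) + gcd(61,47) + gcd(10,31) = 4+1+34+14+1+1 = 55.
Pick's theorem gives I = A − B/2 + 1 = 3015/2 − 55/2 + 1 = 1481, so the closed region contains I + B = 1481 + 55 = 1536 lattice points.

1536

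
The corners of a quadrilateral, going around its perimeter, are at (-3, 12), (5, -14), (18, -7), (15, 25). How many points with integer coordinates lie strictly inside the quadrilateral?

The shoelace formula gives twice the area as |[(-3)·(-14) − 5·12] + [5·(-7) − 18·(-14)] + [18·25 − 15·(-7)] + [15·12 − (-3)·25]| = 1009, so the area is 504.5.
The number of boundary lattice points is Σ gcd(|Δx|,|Δy|) = gcd(8,26) + gcd(13,7) + gcd(3,32) + gcd(18,13) = 2+1+1+1 = 5.
By Pick's theorem A = I + B/2 − 1, so I = 504.5 − 5/2 + 1 = 503.

503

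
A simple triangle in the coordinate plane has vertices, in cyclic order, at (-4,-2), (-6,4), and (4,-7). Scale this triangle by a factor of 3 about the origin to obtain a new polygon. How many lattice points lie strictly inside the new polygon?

166

By the shoelace formula, twice the signed area is |((-4)·4 − (-6)·(-2)) + ((-6)·(-7) − 4·4) + (4·(-2) − (-4)·(-7))| = 38, so the area is 19.
The number of boundary lattice points is Σ gcd(|Δx|,|Δy|) = gcd(2,6) + gcd(10,11) + gcd(8,5) = 2+1+1 = 4.
Scaling by 3 multiplies the area by 3² = 9 (so the new area is 171) and multiplies the boundary lattice-point count by 3, giving 12.
By Pick's theorem, the interior count of the dilated polygon is 171 − 12/2 + 1 = 166.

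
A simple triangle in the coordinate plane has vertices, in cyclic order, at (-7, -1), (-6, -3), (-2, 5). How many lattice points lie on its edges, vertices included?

Along each edge there are gcd(|Δx|,|Δy|)+1 lattice points, so counting each shared vertex once the boundary has gcd(1,2) + gcd(4,8) + gcd(5,6) = 1+4+1 = 6.

6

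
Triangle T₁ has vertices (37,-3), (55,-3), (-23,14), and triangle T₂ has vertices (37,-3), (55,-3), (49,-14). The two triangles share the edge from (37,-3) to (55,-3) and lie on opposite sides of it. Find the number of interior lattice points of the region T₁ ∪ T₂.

The union is the simple quadrilateral with vertices (37,-3), (-23,14), (55,-3), (49,-14) in order.
The shoelace formula gives twice the area as |(37·14 − (-23)·(-3)) + ((-23)·(-3) − 55·14) + (55·(-14) − 49·(-3)) + (49·(-3) − 37·(-14))| = 504, so the area is 252.
Along each edge there are gcd(|Δx|,|Δy|)+1 lattice points, so counting each shared vertex once the boundary has gcd(60,17) + gcd(78,17) + gcd(6,11) + gcd(12,11) = 1+1+1+1 = 4.
By Pick's theorem I = A − B/2 + 1 = 252 − 4/2 + 1 = 251.

251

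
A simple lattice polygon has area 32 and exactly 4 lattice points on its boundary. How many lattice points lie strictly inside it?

From Pick's theorem, I = A − B/2 + 1 = 32 − 4/2 + 1 = 31.

31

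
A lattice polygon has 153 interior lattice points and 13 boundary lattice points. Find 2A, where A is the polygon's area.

317

Pick's theorem states A = I + B/2 − 1, so A = 153 + 13/2 − 1 = 317/2.
Hence 2A = 317.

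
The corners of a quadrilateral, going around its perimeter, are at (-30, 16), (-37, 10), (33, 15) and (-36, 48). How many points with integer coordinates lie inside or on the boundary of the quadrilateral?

The shoelace formula gives twice the area as |((-30)·10 − (-37)·16) + ((-37)·15 − 33·10) + (33·48 − (-36)·15) + ((-36)·16 − (-30)·48)| = 2395, so the area is 2395/2.
Summing gcd(|Δx|,|Δy|) over the edges gives the boundary count: gcd(7,6) + gcd(70,5) + gcd(69,33) + gcd(6,32) = 1+5+3+2 = 11.
Pick's theorem gives I = A − B/2 + 1 = 2395/2 − 11/2 + 1 = 1193, so the closed region contains I + B = 1193 + 11 = 1204 lattice points.

1204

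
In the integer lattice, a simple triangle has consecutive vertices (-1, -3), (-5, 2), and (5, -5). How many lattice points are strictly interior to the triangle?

10

The shoelace formula gives twice the area as |[(-1)·2 − (-5)·(-3)] + [(-5)·(-5) − 5·2] + [5·(-3) − (-1)·(-5)]| = 22, so the area is 11.
The number of boundary lattice points is Σ gcd(|Δx|,|Δy|) = gcd(4,5) + gcd(10,7) + gcd(6,2) = 1+1+2 = 4.
Pick's theorem gives I = A − B/2 + 1 = 11 − 4/2 + 1 = 10.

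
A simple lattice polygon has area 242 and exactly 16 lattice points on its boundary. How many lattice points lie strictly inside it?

From Pick's theorem, I = A − B/2 + 1 = 242 − 16/2 + 1 = 235.

235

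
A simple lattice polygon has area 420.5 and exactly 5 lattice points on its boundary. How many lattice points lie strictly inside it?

419

Pick's theorem A = I + B/2 − 1 rearranges to I = A − B/2 + 1 = 420.5 − 5/2 + 1 = 419.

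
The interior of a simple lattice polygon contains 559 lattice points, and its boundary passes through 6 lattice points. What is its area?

By Pick's theorem, A = I + B/2 − 1 = 559 + 6/2 − 1 = 561.

561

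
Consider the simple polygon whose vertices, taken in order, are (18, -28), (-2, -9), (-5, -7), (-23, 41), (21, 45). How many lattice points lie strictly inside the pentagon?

Using the shoelace formula, 2A = |(18·(-9) − (-2)·(-28)) + ((-2)·(-7) − (-5)·(-9)) + ((-5)·41 − (-23)·(-7)) + ((-23)·45 − 21·41) + (21·(-28) − 18·45)| = 3909, so the area is 3909/2.
Along each edge there are gcd(|Δx|,|Δy|)+1 lattice points, so counting each shared vertex once the boundary has gcd(20,19) + gcd(3,2) + gcd(18,48) + gcd(44,4) + gcd(3,73) = 1+1+6+4+1 = 13.
Pick's theorem gives I = A − B/2 + 1 = 3909/2 − 13/2 + 1 = 1949.

1949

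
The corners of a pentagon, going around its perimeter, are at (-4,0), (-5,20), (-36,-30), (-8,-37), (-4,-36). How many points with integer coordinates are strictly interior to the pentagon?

Using the shoelace formula, 2A = |((-4)·20 − (-5)·0) + ((-5)·(-30) − (-36)·20) + ((-36)·(-37) − (-8)·(-30)) + ((-8)·(-36) − (-4)·(-37)) + ((-4)·0 − (-4)·(-36))| = 1878, so the area is 939.
The number of boundary lattice points is Σ gcd(|Δx|,|Δy|) = gcd(1,20) + gcd(31,50) + gcd(28,7) + gcd(4,1) + gcd(0,36) = 1+1+7+1+36 = 46.
By Pick's theorem A = I + B/2 − 1, so I = 939 − 46/2 + 1 = 917.

917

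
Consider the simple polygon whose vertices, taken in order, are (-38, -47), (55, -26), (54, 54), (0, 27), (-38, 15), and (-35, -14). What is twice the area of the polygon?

12601

Using the shoelace formula, 2A = |((-38)·(-26) − 55·(-47)) + (55·54 − 54·(-26)) + (54·27 − 0·54) + (0·15 − (-38)·27) + ((-38)·(-14) − (-35)·15) + ((-35)·(-47) − (-38)·(-14))| = 12601, so the area is 12601/2.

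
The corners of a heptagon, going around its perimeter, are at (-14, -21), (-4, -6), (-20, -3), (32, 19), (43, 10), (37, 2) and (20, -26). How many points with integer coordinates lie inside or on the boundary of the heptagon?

1487

The shoelace formula gives twice the area as |[(-14)·(-6) − (-4)·(-21)] + [(-4)·(-3) − (-20)·(-6)] + [(-20)·19 − 32·(-3)] + [32·10 − 43·19] + [43·2 − 37·10] + [37·(-26) − 20·2] + [20·(-21) − (-14)·(-26)]| = 2959, so the area is 1479.5.
Summing gcd(|Δx|,|Δy|) over the edges gives the boundary count: gcd(10,15) + gcd(16,3) + gcd(52,22) + gcd(11,9) + gcd(6,8) + gcd(17,28) + gcd(34,5) = 5+1+2+1+2+1+1 = 13.
Pick's theorem gives I = A − B/2 + 1 = 1479.5 − 13/2 + 1 = 1474, so the closed region contains I + B = 1474 + 13 = 1487 lattice points.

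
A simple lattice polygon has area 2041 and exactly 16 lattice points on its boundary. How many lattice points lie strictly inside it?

2034

Pick's theorem A = I + B/2 − 1 rearranges to I = A − B/2 + 1 = 2041 − 16/2 + 1 = 2034.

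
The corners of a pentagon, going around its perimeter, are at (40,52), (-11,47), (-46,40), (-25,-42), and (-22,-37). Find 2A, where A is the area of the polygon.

By the shoelace formula, twice the signed area is |[40·47 − (-11)·52] + [(-11)·40 − (-46)·47] + [(-46)·(-42) − (-25)·40] + [(-25)·(-37) − (-22)·(-42)] + [(-22)·52 − 40·(-37)]| = 7443, so the area is 3721.5.

7443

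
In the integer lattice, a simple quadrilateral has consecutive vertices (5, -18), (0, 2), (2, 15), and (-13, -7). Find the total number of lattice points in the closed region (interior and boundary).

The shoelace formula gives twice the area as |(5·2 − 0·(-18)) + (0·15 − 2·2) + (2·(-7) − (-13)·15) + ((-13)·(-18) − 5·(-7))| = 456, so the area is 228.
Along each edge there are gcd(|Δx|,|Δy|)+1 lattice points, so counting each shared vertex once the boundary has gcd(5,20) + gcd(2,13) + gcd(15,22) + gcd(18,11) = 5+1+1+1 = 8.
Pick's theorem gives I = A − B/2 + 1 = 228 − 8/2 + 1 = 225, so the closed region contains I + B = 225 + 8 = 233 lattice points.

233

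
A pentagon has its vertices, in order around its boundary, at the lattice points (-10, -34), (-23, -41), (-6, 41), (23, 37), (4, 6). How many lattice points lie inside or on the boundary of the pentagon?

Using the shoelace formula, 2A = |[(-10)·(-41) − (-23)·(-34)] + [(-23)·41 − (-6)·(-41)] + [(-6)·37 − 23·41] + [23·6 − 4·37] + [4·(-34) − (-10)·6]| = 2812, so the area is 1406.
Along each edge there are gcd(|Δx|,|Δy|)+1 lattice points, so counting each shared vertex once the boundary has gcd(13,7) + gcd(17,82) + gcd(29,4) + gcd(19,31) + gcd(14,40) = 1+1+1+1+2 = 6.
Pick's theorem gives I = A − B/2 + 1 = 1406 − 6/2 + 1 = 1404, so the closed region contains I + B = 1404 + 6 = 1410 lattice points.

1410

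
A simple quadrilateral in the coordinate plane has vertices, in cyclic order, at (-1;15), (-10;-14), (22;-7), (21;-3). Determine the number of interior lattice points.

By the shoelace formula, twice the signed area is |[(-1)·(-14) − (-10)·15] + [(-10)·(-7) − 22·(-14)] + [22·(-3) − 21·(-7)] + [21·15 − (-1)·(-3)]| = 935, so the area is 935/2.
The number of boundary lattice points is Σ gcd(|Δx|,|Δy|) = gcd(9,29) + gcd(32,7) + gcd(1,4) + gcd(22,18) = 1+1+1+2 = 5.
Pick's theorem gives I = A − B/2 + 1 = 935/2 − 5/2 + 1 = 466.

466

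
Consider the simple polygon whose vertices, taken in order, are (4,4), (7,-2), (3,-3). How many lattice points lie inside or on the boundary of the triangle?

17

The shoelace formula gives twice the area as |(4·(-2) − 7·4) + (7·(-3) − 3·(-2)) + (3·4 − 4·(-3))| = 27, so the area is 27/2.
The number of boundary lattice points is Σ gcd(|Δx|,|Δy|) = gcd(3,6) + gcd(4,1) + gcd(1,7) = 3+1+1 = 5.
Pick's theorem gives I = A − B/2 + 1 = 27/2 − 5/2 + 1 = 12, so the closed region contains I + B = 12 + 5 = 17 lattice points.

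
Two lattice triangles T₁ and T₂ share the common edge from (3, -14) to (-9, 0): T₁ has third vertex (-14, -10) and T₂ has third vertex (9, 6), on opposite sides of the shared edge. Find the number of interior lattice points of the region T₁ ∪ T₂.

The union is the simple quadrilateral with vertices (3, -14), (-14, -10), (-9, 0), (9, 6) in order.
Using the shoelace formula, 2A = |(3·(-10) − (-14)·(-14)) + ((-14)·0 − (-9)·(-10)) + ((-9)·6 − 9·0) + (9·(-14) − 3·6)| = 514, so the area is 257.
The number of boundary lattice points is Σ gcd(|Δx|,|Δy|) = gcd(17,4) + gcd(5,10) + gcd(18,6) + gcd(6,20) = 1+5+6+2 = 14.
By Pick's theorem I = A − B/2 + 1 = 257 − 14/2 + 1 = 251.

251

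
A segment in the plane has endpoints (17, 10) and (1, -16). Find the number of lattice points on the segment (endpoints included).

3

The number of lattice points on a segment between lattice points is gcd(|Δx|,|Δy|) + 1 = gcd(16,26) + 1 = 2 + 1 = 3.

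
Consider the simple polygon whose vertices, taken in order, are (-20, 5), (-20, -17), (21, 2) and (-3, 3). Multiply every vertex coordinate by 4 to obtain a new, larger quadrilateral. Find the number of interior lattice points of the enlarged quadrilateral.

The shoelace formula gives twice the area as |[(-20)·(-17) − (-20)·5] + [(-20)·2 − 21·(-17)] + [21·3 − (-3)·2] + [(-3)·5 − (-20)·3]| = 871, so the area is 435.5.
Summing gcd(|Δx|,|Δy|) over the edges gives the boundary count: gcd(0,22) + gcd(41,19) + gcd(24,1) + gcd(17,2) = 22+1+1+1 = 25.
Scaling by 4 multiplies the area by 4² = 16 (so the new area is 6968) and multiplies the boundary lattice-point count by 4, giving 100.
By Pick's theorem, the interior count of the dilated polygon is 6968 − 100/2 + 1 = 6919.

6919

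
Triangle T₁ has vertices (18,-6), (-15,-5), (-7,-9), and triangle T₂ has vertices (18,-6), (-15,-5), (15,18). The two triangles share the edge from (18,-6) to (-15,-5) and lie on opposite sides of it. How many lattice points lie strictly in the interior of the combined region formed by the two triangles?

453

The union is the simple quadrilateral with vertices (18,-6), (-7,-9), (-15,-5), (15,18) in order.
Using the shoelace formula, 2A = |(18·(-9) − (-7)·(-6)) + ((-7)·(-5) − (-15)·(-9)) + ((-15)·18 − 15·(-5)) + (15·(-6) − 18·18)| = 913, so the area is 913/2.
Along each edge there are gcd(|Δx|,|Δy|)+1 lattice points, so counting each shared vertex once the boundary has gcd(25,3) + gcd(8,4) + gcd(30,23) + gcd(3,24) = 1+4+1+3 = 9.
By Pick's theorem I = A − B/2 + 1 = 913/2 − 9/2 + 1 = 453.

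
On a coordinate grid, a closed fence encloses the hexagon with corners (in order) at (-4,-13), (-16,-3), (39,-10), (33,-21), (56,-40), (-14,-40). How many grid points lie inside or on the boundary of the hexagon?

The shoelace formula gives twice the area as |[(-4)·(-3) − (-16)·(-13)] + [(-16)·(-10) − 39·(-3)] + [39·(-21) − 33·(-10)] + [33·(-40) − 56·(-21)] + [56·(-40) − (-14)·(-40)] + [(-14)·(-13) − (-4)·(-40)]| = 3330, so the area is 1665.
Along each edge there are gcd(|Δx|,|Δy|)+1 lattice points, so counting each shared vertex once the boundary has gcd(12,10) + gcd(55,7) + gcd(6,11) + gcd(23,19) + gcd(70,0) + gcd(10,27) = 2+1+1+1+70+1 = 76.
Pick's theorem gives I = A − B/2 + 1 = 1665 − 76/2 + 1 = 1628, so the closed region contains I + B = 1628 + 76 = 1704 lattice points.

1704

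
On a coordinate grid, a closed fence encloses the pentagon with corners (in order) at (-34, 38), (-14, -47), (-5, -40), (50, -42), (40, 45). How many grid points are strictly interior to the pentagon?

Using the shoelace formula, 2A = |((-34)·(-47) − (-14)·38) + ((-14)·(-40) − (-5)·(-47)) + ((-5)·(-42) − 50·(-40)) + (50·45 − 40·(-42)) + (40·38 − (-34)·45)| = 11645, so the area is 11645/2.
Along each edge there are gcd(|Δx|,|Δy|)+1 lattice points, so counting each shared vertex once the boundary has gcd(20,85) + gcd(9,7) + gcd(55,2) + gcd(10,87) + gcd(74,7) = 5+1+1+1+1 = 9.
By Pick's theorem A = I + B/2 − 1, so I = 11645/2 − 9/2 + 1 = 5819.

5819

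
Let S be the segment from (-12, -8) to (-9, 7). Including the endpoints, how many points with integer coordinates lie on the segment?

4

The number of lattice points on a segment between lattice points is gcd(|Δx|,|Δy|) + 1 = gcd(3,15) + 1 = 3 + 1 = 4.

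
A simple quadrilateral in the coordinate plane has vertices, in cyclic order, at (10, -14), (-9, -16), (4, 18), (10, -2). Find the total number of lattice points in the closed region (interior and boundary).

By the shoelace formula, twice the signed area is |[10·(-16) − (-9)·(-14)] + [(-9)·18 − 4·(-16)] + [4·(-2) − 10·18] + [10·(-14) − 10·(-2)]| = 692, so the area is 346.
Summing gcd(|Δx|,|Δy|) over the edges gives the boundary count: gcd(19,2) + gcd(13,34) + gcd(6,20) + gcd(0,12) = 1+1+2+12 = 16.
Pick's theorem gives I = A − B/2 + 1 = 346 − 16/2 + 1 = 339, so the closed region contains I + B = 339 + 16 = 355 lattice points.

355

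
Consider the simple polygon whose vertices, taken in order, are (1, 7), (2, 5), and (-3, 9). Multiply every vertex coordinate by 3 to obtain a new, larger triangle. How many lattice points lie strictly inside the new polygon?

22

By the shoelace formula, twice the signed area is |[1·5 − 2·7] + [2·9 − (-3)·5] + [(-3)·7 − 1·9]| = 6, so the area is 3.
The number of boundary lattice points is Σ gcd(|Δx|,|Δy|) = gcd(1,2) + gcd(5,4) + gcd(4,2) = 1+1+2 = 4.
Scaling by 3 multiplies the area by 3² = 9 (so the new area is 27) and multiplies the boundary lattice-point count by 3, giving 12.
By Pick's theorem, the interior count of the dilated polygon is 27 − 12/2 + 1 = 22.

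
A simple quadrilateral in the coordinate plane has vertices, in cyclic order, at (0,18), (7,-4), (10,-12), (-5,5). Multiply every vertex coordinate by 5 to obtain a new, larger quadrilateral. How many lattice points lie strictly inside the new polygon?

The shoelace formula gives twice the area as |(0·(-4) − 7·18) + (7·(-12) − 10·(-4)) + (10·5 − (-5)·(-12)) + ((-5)·18 − 0·5)| = 270, so the area is 135.
Summing gcd(|Δx|,|Δy|) over the edges gives the boundary count: gcd(7,22) + gcd(3,8) + gcd(15,17) + gcd(5,13) = 1+1+1+1 = 4.
Scaling by 5 multiplies the area by 5² = 25 (so the new area is 3375) and multiplies the boundary lattice-point count by 5, giving 20.
By Pick's theorem, the interior count of the dilated polygon is 3375 − 20/2 + 1 = 3366.

3366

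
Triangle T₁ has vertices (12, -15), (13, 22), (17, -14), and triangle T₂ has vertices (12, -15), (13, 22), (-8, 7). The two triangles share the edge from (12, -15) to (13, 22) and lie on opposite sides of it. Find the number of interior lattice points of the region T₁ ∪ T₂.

469

The union is the simple quadrilateral with vertices (12, -15), (17, -14), (13, 22), (-8, 7) in order.
By the shoelace formula, twice the signed area is |(12·(-14) − 17·(-15)) + (17·22 − 13·(-14)) + (13·7 − (-8)·22) + ((-8)·(-15) − 12·7)| = 946, so the area is 473.
Summing gcd(|Δx|,|Δy|) over the edges gives the boundary count: gcd(5,1) + gcd(4,36) + gcd(21,15) + gcd(20,22) = 1+4+3+2 = 10.
By Pick's theorem I = A − B/2 + 1 = 473 − 10/2 + 1 = 469.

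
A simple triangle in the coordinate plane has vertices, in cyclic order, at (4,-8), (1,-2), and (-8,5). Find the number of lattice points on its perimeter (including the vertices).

5

Along each edge there are gcd(|Δx|,|Δy|)+1 lattice points, so counting each shared vertex once the boundary has gcd(3,6) + gcd(9,7) + gcd(12,13) = 3+1+1 = 5.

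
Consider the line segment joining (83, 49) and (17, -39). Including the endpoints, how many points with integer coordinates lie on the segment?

The number of lattice points on a segment between lattice points is gcd(|Δx|,|Δy|) + 1 = gcd(66,88) + 1 = 22 + 1 = 23.

23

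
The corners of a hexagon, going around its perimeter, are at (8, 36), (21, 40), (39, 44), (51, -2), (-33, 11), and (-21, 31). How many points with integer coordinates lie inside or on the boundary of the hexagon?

The shoelace formula gives twice the area as |[8·40 − 21·36] + [21·44 − 39·40] + [39·(-2) − 51·44] + [51·11 − (-33)·(-2)] + [(-33)·31 − (-21)·11] + [(-21)·36 − 8·31]| = 4695, so the area is 2347.5.
Along each edge there are gcd(|Δx|,|Δy|)+1 lattice points, so counting each shared vertex once the boundary has gcd(13,4) + gcd(18,4) + gcd(12,46) + gcd(84,13) + gcd(12,20) + gcd(29,5) = 1+2+2+1+4+1 = 11.
Pick's theorem gives I = A − B/2 + 1 = 2347.5 − 11/2 + 1 = 2343, so the closed region contains I + B = 2343 + 11 = 2354 lattice points.

2354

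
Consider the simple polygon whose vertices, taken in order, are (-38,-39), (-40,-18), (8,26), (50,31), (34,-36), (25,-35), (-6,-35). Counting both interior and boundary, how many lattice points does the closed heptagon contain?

4097

Using the shoelace formula, 2A = |((-38)·(-18) − (-40)·(-39)) + ((-40)·26 − 8·(-18)) + (8·31 − 50·26) + (50·(-36) − 34·31) + (34·(-35) − 25·(-36)) + (25·(-35) − (-6)·(-35)) + ((-6)·(-39) − (-38)·(-35))| = 8149, so the area is 4074.5.
Summing gcd(|Δx|,|Δy|) over the edges gives the boundary count: gcd(2,21) + gcd(48,44) + gcd(42,5) + gcd(16,67) + gcd(9,1) + gcd(31,0) + gcd(32,4) = 1+4+1+1+1+31+4 = 43.
Pick's theorem gives I = A − B/2 + 1 = 4074.5 − 43/2 + 1 = 4054, so the closed region contains I + B = 4054 + 43 = 4097 lattice points.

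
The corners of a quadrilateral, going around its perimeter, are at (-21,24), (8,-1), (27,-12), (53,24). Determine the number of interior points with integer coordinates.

1372

Using the shoelace formula, 2A = |[(-21)·(-1) − 8·24] + [8·(-12) − 27·(-1)] + [27·24 − 53·(-12)] + [53·24 − (-21)·24]| = 2820, so the area is 1410.
The number of boundary lattice points is Σ gcd(|Δx|,|Δy|) = gcd(29,25) + gcd(19,11) + gcd(26,36) + gcd(74,0) = 1+1+2+74 = 78.
By Pick's theorem A = I + B/2 − 1, so I = 1410 − 78/2 + 1 = 1372.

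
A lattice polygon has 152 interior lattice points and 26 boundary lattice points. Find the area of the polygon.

By Pick's theorem, A = I + B/2 − 1 = 152 + 26/2 − 1 = 164.

164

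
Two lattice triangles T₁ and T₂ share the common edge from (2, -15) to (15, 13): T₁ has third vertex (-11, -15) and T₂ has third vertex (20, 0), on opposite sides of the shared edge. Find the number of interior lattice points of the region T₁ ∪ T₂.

The union is the simple quadrilateral with vertices (2, -15), (-11, -15), (15, 13), (20, 0) in order.
The shoelace formula gives twice the area as |[2·(-15) − (-11)·(-15)] + [(-11)·13 − 15·(-15)] + [15·0 − 20·13] + [20·(-15) − 2·0]| = 673, so the area is 673/2.
The number of boundary lattice points is Σ gcd(|Δx|,|Δy|) = gcd(13,0) + gcd(26,28) + gcd(5,13) + gcd(18,15) = 13+2+1+3 = 19.
By Pick's theorem I = A − B/2 + 1 = 673/2 − 19/2 + 1 = 328.

328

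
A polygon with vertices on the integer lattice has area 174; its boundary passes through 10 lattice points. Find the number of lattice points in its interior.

170

Pick's theorem A = I + B/2 − 1 rearranges to I = A − B/2 + 1 = 174 − 10/2 + 1 = 170.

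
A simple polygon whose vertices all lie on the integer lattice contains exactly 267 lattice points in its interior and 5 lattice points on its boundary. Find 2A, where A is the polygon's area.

537

By Pick's theorem, A = I + B/2 − 1 = 267 + 5/2 − 1 = 537/2.
Hence 2A = 537.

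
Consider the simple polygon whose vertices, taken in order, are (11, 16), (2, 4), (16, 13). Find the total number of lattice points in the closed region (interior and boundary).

47

Using the shoelace formula, 2A = |[11·4 − 2·16] + [2·13 − 16·4] + [16·16 − 11·13]| = 87, so the area is 87/2.
The number of boundary lattice points is Σ gcd(|Δx|,|Δy|) = gcd(9,12) + gcd(14,9) + gcd(5,3) = 3+1+1 = 5.
Pick's theorem gives I = A − B/2 + 1 = 87/2 − 5/2 + 1 = 42, so the closed region contains I + B = 42 + 5 = 47 lattice points.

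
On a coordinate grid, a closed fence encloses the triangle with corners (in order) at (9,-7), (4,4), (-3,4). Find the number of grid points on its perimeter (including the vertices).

9

Along each edge there are gcd(|Δx|,|Δy|)+1 lattice points, so counting each shared vertex once the boundary has gcd(5,11) + gcd(7,0) + gcd(12,11) = 1+7+1 = 9.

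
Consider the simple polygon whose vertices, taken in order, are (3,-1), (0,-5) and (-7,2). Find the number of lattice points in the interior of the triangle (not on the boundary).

By the shoelace formula, twice the signed area is |(3·(-5) − 0·(-1)) + (0·2 − (-7)·(-5)) + ((-7)·(-1) − 3·2)| = 49, so the area is 49/2.
The number of boundary lattice points is Σ gcd(|Δx|,|Δy|) = gcd(3,4) + gcd(7,7) + gcd(10,3) = 1+7+1 = 9.
By Pick's theorem A = I + B/2 − 1, so I = 49/2 − 9/2 + 1 = 21.

21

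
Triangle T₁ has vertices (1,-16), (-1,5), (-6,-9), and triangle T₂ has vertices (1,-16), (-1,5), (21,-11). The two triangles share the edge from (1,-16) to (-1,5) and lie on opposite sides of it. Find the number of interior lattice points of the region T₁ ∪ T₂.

275

The union is the simple quadrilateral with vertices (1,-16), (-6,-9), (-1,5), (21,-11) in order.
Using the shoelace formula, 2A = |(1·(-9) − (-6)·(-16)) + ((-6)·5 − (-1)·(-9)) + ((-1)·(-11) − 21·5) + (21·(-16) − 1·(-11))| = 563, so the area is 563/2.
Summing gcd(|Δx|,|Δy|) over the edges gives the boundary count: gcd(7,7) + gcd(5,14) + gcd(22,16) + gcd(20,5) = 7+1+2+5 = 15.
By Pick's theorem I = A − B/2 + 1 = 563/2 − 15/2 + 1 = 275.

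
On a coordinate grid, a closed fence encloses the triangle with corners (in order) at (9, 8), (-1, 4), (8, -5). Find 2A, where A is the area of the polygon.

Using the shoelace formula, 2A = |[9·4 − (-1)·8] + [(-1)·(-5) − 8·4] + [8·8 − 9·(-5)]| = 126, so the area is 63.

126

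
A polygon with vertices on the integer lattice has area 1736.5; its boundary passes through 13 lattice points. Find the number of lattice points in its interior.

1731

From Pick's theorem, I = A − B/2 + 1 = 1736.5 − 13/2 + 1 = 1731.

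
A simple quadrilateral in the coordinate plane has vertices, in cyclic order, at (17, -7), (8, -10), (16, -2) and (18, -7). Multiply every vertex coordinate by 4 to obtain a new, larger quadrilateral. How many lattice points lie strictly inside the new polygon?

By the shoelace formula, twice the signed area is |(17·(-10) − 8·(-7)) + (8·(-2) − 16·(-10)) + (16·(-7) − 18·(-2)) + (18·(-7) − 17·(-7))| = 53, so the area is 53/2.
The number of boundary lattice points is Σ gcd(|Δx|,|Δy|) = gcd(9,3) + gcd(8,8) + gcd(2,5) + gcd(1,0) = 3+8+1+1 = 13.
Scaling by 4 multiplies the area by 4² = 16 (so the new area is 424) and multiplies the boundary lattice-point count by 4, giving 52.
By Pick's theorem, the interior count of the dilated polygon is 424 − 52/2 + 1 = 399.

399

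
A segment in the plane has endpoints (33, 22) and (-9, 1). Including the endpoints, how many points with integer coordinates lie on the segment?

The number of lattice points on a segment between lattice points is gcd(|Δx|,|Δy|) + 1 = gcd(42,21) + 1 = 21 + 1 = 22.

22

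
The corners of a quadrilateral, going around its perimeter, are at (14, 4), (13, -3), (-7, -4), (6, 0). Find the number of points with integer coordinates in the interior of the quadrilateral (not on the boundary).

57

The shoelace formula gives twice the area as |[14·(-3) − 13·4] + [13·(-4) − (-7)·(-3)] + [(-7)·0 − 6·(-4)] + [6·4 − 14·0]| = 119, so the area is 59.5.
The number of boundary lattice points is Σ gcd(|Δx|,|Δy|) = gcd(1,7) + gcd(20,1) + gcd(13,4) + gcd(8,4) = 1+1+1+4 = 7.
By Pick's theorem A = I + B/2 − 1, so I = 59.5 − 7/2 + 1 = 57.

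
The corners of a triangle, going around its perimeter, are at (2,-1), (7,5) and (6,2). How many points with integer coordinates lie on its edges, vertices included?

Summing gcd(|Δx|,|Δy|) over the edges gives the boundary count: gcd(5,6) + gcd(1,3) + gcd(4,3) = 1+1+1 = 3.

3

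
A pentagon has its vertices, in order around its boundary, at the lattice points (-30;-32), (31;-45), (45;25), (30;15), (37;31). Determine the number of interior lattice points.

By the shoelace formula, twice the signed area is |[(-30)·(-45) − 31·(-32)] + [31·25 − 45·(-45)] + [45·15 − 30·25] + [30·31 − 37·15] + [37·(-32) − (-30)·31]| = 5188, so the area is 2594.
Summing gcd(|Δx|,|Δy|) over the edges gives the boundary count: gcd(61,13) + gcd(14,70) + gcd(15,10) + gcd(7,16) + gcd(67,63) = 1+14+5+1+1 = 22.
By Pick's theorem A = I + B/2 − 1, so I = 2594 − 22/2 + 1 = 2584.

2584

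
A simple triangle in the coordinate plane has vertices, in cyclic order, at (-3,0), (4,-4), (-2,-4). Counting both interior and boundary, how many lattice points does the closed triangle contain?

The shoelace formula gives twice the area as |((-3)·(-4) − 4·0) + (4·(-4) − (-2)·(-4)) + ((-2)·0 − (-3)·(-4))| = 24, so the area is 12.
Along each edge there are gcd(|Δx|,|Δy|)+1 lattice points, so counting each shared vertex once the boundary has gcd(7,4) + gcd(6,0) + gcd(1,4) = 1+6+1 = 8.
Pick's theorem gives I = A − B/2 + 1 = 12 − 8/2 + 1 = 9, so the closed region contains I + B = 9 + 8 = 17 lattice points.

17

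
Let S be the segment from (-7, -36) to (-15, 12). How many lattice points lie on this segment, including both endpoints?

9

The number of lattice points on a segment between lattice points is gcd(|Δx|,|Δy|) + 1 = gcd(8,48) + 1 = 8 + 1 = 9.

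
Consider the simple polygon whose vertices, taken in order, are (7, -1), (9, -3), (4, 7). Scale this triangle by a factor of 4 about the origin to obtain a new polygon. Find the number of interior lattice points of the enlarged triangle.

65

The shoelace formula gives twice the area as |[7·(-3) − 9·(-1)] + [9·7 − 4·(-3)] + [4·(-1) − 7·7]| = 10, so the area is 5.
Along each edge there are gcd(|Δx|,|Δy|)+1 lattice points, so counting each shared vertex once the boundary has gcd(2,2) + gcd(5,10) + gcd(3,8) = 2+5+1 = 8.
Scaling by 4 multiplies the area by 4² = 16 (so the new area is 80) and multiplies the boundary lattice-point count by 4, giving 32.
By Pick's theorem, the interior count of the dilated polygon is 80 − 32/2 + 1 = 65.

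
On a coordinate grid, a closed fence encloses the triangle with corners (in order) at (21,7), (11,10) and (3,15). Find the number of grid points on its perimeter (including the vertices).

4

Summing gcd(|Δx|,|Δy|) over the edges gives the boundary count: gcd(10,3) + gcd(8,5) + gcd(18,8) = 1+1+2 = 4.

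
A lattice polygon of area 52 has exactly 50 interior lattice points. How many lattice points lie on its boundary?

6

Pick's theorem gives A = I + B/2 − 1, so B = 2(A − I + 1) = 2(52 − 50 + 1) = 6.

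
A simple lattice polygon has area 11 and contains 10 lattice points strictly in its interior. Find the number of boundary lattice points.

4

Pick's theorem gives A = I + B/2 − 1, so B = 2(A − I + 1) = 2(11 − 10 + 1) = 4.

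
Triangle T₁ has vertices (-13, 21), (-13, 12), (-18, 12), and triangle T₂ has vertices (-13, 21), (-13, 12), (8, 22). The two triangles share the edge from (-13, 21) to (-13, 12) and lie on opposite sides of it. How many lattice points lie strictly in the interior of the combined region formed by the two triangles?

114

The union is the simple quadrilateral with vertices (-13, 21), (-18, 12), (-13, 12), (8, 22) in order.
Using the shoelace formula, 2A = |((-13)·12 − (-18)·21) + ((-18)·12 − (-13)·12) + ((-13)·22 − 8·12) + (8·21 − (-13)·22)| = 234, so the area is 117.
Along each edge there are gcd(|Δx|,|Δy|)+1 lattice points, so counting each shared vertex once the boundary has gcd(5,9) + gcd(5,0) + gcd(21,10) + gcd(21,1) = 1+5+1+1 = 8.
By Pick's theorem I = A − B/2 + 1 = 117 − 8/2 + 1 = 114.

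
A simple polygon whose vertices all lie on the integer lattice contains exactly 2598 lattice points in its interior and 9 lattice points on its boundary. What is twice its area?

5203

By Pick's theorem, A = I + B/2 − 1 = 2598 + 9/2 − 1 = 5203/2.
Hence 2A = 5203.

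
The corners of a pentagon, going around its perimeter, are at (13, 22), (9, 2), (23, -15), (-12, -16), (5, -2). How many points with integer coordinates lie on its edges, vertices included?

The number of boundary lattice points is Σ gcd(|Δx|,|Δy|) = gcd(4,20) + gcd(14,17) + gcd(35,1) + gcd(17,14) + gcd(8,24) = 4+1+1+1+8 = 15.

15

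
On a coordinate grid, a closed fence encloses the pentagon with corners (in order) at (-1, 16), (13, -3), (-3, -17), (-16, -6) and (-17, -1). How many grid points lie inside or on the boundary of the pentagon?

528

The shoelace formula gives twice the area as |((-1)·(-3) − 13·16) + (13·(-17) − (-3)·(-3)) + ((-3)·(-6) − (-16)·(-17)) + ((-16)·(-1) − (-17)·(-6)) + ((-17)·16 − (-1)·(-1))| = 1048, so the area is 524.
Along each edge there are gcd(|Δx|,|Δy|)+1 lattice points, so counting each shared vertex once the boundary has gcd(14,19) + gcd(16,14) + gcd(13,11) + gcd(1,5) + gcd(16,17) = 1+2+1+1+1 = 6.
Pick's theorem gives I = A − B/2 + 1 = 524 − 6/2 + 1 = 522, so the closed region contains I + B = 522 + 6 = 528 lattice points.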